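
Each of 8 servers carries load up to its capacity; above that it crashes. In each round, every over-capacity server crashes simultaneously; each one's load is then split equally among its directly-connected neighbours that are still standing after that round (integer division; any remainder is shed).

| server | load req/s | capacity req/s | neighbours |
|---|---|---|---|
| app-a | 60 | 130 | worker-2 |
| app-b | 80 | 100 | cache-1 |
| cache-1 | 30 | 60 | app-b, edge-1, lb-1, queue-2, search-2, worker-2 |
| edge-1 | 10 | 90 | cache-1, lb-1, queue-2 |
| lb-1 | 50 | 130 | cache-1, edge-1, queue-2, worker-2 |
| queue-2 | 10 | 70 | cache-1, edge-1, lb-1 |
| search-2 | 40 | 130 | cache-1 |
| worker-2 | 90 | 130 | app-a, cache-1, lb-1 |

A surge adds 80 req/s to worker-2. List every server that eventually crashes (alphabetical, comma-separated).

Round 1 — worker-2 at 170 > 130. worker-2 crashes.
  worker-2 sheds 170 req/s to app-a, cache-1, lb-1: 56 each (2 lost).
    app-a: 60+56 = 116 ≤ 130
    cache-1: 30+56 = 86 > 60
    lb-1: 50+56 = 106 ≤ 130
Round 2 — cache-1 crashes.
  cache-1 sheds 86 req/s to app-b, edge-1, lb-1, queue-2, search-2: 17 each (1 lost).
    app-b: 80+17 = 97 ≤ 100
    edge-1: 10+17 = 27 ≤ 90
    lb-1: 106+17 = 123 ≤ 130
    queue-2: 10+17 = 27 ≤ 70
    search-2: 40+17 = 57 ≤ 130
No further crashes.

cache-1, worker-2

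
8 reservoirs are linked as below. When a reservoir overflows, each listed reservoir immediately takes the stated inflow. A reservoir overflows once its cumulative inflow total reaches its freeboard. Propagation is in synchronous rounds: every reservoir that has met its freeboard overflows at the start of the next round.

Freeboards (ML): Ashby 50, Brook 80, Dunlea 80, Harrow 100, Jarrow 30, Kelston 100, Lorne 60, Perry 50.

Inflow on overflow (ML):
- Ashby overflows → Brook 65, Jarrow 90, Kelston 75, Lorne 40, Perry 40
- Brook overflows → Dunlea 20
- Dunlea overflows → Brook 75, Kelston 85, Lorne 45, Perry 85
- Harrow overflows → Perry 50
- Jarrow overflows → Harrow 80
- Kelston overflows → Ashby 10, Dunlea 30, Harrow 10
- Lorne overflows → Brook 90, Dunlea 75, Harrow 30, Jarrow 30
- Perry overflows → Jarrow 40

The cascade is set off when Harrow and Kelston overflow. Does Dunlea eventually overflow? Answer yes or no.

no

Round 1 — Harrow, Kelston overflow (initial).
  Ashby: +10 → 10 < 50
  Dunlea: +30 → 30 < 80
  Perry: +50 → 50 ≥ 50
Round 2 — Perry overflows.
  Jarrow: +40 → 40 ≥ 30
Round 3 — Jarrow overflows.
No further overflows.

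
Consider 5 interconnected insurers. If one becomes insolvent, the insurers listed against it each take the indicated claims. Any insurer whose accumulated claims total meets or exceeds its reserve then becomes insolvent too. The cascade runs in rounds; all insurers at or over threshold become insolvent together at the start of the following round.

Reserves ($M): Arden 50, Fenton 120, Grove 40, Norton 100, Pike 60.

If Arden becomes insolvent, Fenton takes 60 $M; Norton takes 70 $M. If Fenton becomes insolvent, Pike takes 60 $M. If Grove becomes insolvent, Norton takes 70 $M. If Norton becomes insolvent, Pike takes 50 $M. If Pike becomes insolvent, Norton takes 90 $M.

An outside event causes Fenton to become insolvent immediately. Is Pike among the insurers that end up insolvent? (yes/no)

Round 1 — Fenton becomes insolvent (initial).
  Pike: +60 → 60 ≥ 60
Round 2 — Pike becomes insolvent.
  Norton: +90 → 90 < 100
No further insolvencies.

yes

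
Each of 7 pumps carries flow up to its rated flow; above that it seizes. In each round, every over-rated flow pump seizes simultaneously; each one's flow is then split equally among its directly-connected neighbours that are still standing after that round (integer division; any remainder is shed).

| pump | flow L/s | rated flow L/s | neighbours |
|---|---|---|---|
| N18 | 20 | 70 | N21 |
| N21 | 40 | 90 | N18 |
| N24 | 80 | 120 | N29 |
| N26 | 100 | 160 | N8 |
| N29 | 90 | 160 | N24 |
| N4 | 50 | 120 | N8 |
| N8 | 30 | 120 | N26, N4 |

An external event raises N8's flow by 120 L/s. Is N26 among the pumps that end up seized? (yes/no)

yes

Round 1 — N8 at 150 > 120. N8 seizes.
  N8 sheds 150 L/s to N26, N4: 75 each.
    N26: 100+75 = 175 > 160
    N4: 50+75 = 125 > 120
Round 2 — N26, N4 seize.
  N26 sheds 175 L/s: no online neighbours, lost.
  N4 sheds 125 L/s: no online neighbours, lost.
No further seizures.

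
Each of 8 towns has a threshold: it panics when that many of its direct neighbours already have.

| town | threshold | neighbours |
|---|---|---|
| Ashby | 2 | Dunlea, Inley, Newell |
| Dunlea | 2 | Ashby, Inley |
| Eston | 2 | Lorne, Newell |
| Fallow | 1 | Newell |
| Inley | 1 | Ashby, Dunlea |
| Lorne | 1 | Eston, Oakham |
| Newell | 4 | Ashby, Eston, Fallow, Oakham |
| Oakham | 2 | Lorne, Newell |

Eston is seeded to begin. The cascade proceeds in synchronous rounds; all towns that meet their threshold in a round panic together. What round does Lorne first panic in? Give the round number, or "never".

2

Round 1 — Eston panics (initial).
Round 2 — checking thresholds:
  Lorne: 1 of 2 neighbours ≥ 1, panics.
  Newell: 1 of 4 neighbours < 4, holds.
Round 3 — no new panics; cascade stops.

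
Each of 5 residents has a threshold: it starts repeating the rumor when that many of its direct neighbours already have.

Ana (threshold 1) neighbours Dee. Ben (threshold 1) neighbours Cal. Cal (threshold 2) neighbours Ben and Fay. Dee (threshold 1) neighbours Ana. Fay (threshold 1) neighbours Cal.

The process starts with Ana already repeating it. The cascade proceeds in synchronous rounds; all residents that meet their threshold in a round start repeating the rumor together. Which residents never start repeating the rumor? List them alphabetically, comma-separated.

Ben, Cal, Fay

Round 1 — Ana starts repeating the rumor (initial).
Round 2 — checking thresholds:
  Dee: 1 of 1 neighbours ≥ 1, starts repeating the rumor.
Round 3 — no new spreads; cascade stops.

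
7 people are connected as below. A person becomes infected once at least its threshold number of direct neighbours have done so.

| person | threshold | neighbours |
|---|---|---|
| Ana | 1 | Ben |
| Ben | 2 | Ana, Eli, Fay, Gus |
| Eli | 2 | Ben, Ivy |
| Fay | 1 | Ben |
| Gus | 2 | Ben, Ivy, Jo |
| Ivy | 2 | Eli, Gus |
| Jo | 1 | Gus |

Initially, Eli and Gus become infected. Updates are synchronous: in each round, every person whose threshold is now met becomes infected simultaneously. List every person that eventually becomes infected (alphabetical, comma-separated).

Round 1 — Eli, Gus become infected (initial).
Round 2 — checking thresholds:
  Ben: 2 of 4 neighbours ≥ 2, becomes infected.
  Ivy: 2 of 2 neighbours ≥ 2, becomes infected.
  Jo: 1 of 1 neighbours ≥ 1, becomes infected.
Round 3 — checking thresholds:
  Ana: 1 of 1 neighbours ≥ 1, becomes infected.
  Fay: 1 of 1 neighbours ≥ 1, becomes infected.
Round 4 — no new infections; cascade stops.

Ana, Ben, Eli, Fay, Gus, Ivy, Jo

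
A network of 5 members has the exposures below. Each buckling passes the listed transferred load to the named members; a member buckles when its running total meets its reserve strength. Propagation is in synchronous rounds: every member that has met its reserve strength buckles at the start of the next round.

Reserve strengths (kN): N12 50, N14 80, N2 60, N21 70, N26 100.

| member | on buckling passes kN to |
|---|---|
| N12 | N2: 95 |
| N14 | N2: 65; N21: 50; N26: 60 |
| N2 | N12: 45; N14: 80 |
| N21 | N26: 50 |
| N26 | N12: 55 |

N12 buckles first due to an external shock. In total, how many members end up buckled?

Round 1 — N12 buckles (initial).
  N2: +95 → 95 ≥ 60
Round 2 — N2 buckles.
  N14: +80 → 80 ≥ 80
Round 3 — N14 buckles.
  N21: +50 → 50 < 70
  N26: +60 → 60 < 100
No further bucklings.

3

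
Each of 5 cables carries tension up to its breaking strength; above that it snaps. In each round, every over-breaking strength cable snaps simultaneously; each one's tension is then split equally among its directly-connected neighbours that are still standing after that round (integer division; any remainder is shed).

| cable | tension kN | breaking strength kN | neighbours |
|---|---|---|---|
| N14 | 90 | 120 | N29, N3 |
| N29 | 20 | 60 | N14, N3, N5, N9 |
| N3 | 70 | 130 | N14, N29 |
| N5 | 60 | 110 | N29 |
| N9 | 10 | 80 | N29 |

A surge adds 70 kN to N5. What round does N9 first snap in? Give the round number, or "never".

never

Round 1 — N5 at 130 > 110. N5 snaps.
  N5 sheds 130 kN to N29: 130 each.
    N29: 20+130 = 150 > 60
Round 2 — N29 snaps.
  N29 sheds 150 kN to N14, N3, N9: 50 each.
    N14: 90+50 = 140 > 120
    N3: 70+50 = 120 ≤ 130
    N9: 10+50 = 60 ≤ 80
Round 3 — N14 snaps.
  N14 sheds 140 kN to N3: 140 each.
    N3: 120+140 = 260 > 130
Round 4 — N3 snaps.
  N3 sheds 260 kN: no online neighbours, lost.
No further breaks.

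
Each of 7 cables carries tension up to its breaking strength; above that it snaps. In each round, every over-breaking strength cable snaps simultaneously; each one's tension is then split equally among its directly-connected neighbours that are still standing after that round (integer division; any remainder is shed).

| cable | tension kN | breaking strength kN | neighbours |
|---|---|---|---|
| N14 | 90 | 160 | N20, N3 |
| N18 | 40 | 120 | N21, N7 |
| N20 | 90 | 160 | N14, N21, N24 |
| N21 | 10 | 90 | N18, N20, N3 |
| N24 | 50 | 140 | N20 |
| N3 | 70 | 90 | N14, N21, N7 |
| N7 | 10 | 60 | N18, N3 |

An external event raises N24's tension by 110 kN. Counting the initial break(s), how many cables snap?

Round 1 — N24 at 160 > 140. N24 snaps.
  N24 sheds 160 kN to N20: 160 each.
    N20: 90+160 = 250 > 160
Round 2 — N20 snaps.
  N20 sheds 250 kN to N14, N21: 125 each.
    N14: 90+125 = 215 > 160
    N21: 10+125 = 135 > 90
Round 3 — N14, N21 snap.
  N14 sheds 215 kN to N3: 215 each.
    N3: 70+215 = 285 > 90
  N21 sheds 135 kN to N18, N3: 67 each (1 lost).
    N18: 40+67 = 107 ≤ 120
    N3: 285+67 = 352 > 90
Round 4 — N3 snaps.
  N3 sheds 352 kN to N7: 352 each.
    N7: 10+352 = 362 > 60
Round 5 — N7 snaps.
  N7 sheds 362 kN to N18: 362 each.
    N18: 107+362 = 469 > 120
Round 6 — N18 snaps.
  N18 sheds 469 kN: no online neighbours, lost.
No further breaks.

7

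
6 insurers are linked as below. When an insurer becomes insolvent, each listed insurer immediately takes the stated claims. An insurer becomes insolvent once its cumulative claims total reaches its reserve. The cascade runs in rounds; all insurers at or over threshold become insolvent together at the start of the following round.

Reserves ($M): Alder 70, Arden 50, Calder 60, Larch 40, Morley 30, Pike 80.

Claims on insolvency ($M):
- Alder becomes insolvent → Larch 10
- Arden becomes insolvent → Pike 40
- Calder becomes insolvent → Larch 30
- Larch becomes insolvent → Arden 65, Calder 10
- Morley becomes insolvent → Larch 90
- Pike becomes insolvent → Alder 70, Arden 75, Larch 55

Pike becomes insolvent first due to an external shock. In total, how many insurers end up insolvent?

Round 1 — Pike becomes insolvent (initial).
  Alder: +70 → 70 ≥ 70
  Arden: +75 → 75 ≥ 50
  Larch: +55 → 55 ≥ 40
Round 2 — Alder, Arden, Larch become insolvent.
  Calder: +10 → 10 < 60
No further insolvencies.

4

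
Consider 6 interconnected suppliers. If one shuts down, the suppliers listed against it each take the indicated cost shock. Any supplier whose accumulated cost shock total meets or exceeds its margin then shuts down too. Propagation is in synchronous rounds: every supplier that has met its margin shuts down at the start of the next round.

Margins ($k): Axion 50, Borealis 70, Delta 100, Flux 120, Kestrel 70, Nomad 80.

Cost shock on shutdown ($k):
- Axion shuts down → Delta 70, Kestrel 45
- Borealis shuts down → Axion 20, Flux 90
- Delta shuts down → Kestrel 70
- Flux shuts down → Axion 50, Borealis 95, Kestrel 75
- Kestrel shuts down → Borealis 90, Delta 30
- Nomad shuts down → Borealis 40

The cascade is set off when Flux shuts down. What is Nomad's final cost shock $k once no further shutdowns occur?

Round 1 — Flux shuts down (initial).
  Axion: +50 → 50 ≥ 50
  Borealis: +95 → 95 ≥ 70
  Kestrel: +75 → 75 ≥ 70
Round 2 — Axion, Borealis, Kestrel shut down.
  Delta: +70+30 → 100 ≥ 100
Round 3 — Delta shuts down.
No further shutdowns.

0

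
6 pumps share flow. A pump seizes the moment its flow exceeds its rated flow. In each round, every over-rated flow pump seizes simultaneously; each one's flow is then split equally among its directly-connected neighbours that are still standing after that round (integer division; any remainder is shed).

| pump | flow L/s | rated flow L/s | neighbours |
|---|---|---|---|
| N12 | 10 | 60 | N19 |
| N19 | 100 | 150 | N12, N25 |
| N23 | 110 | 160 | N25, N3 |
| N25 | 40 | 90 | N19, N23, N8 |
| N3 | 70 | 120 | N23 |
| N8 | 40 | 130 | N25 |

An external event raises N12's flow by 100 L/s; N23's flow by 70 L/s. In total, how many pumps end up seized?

Round 1 — N12 at 110 > 60; N23 at 180 > 160. N12, N23 seize.
  N12 sheds 110 L/s to N19: 110 each.
    N19: 100+110 = 210 > 150
  N23 sheds 180 L/s to N25, N3: 90 each.
    N25: 40+90 = 130 > 90
    N3: 70+90 = 160 > 120
Round 2 — N19, N25, N3 seize.
  N19 sheds 210 L/s: no online neighbours, lost.
  N25 sheds 130 L/s to N8: 130 each.
    N8: 40+130 = 170 > 130
  N3 sheds 160 L/s: no online neighbours, lost.
Round 3 — N8 seizes.
  N8 sheds 170 L/s: no online neighbours, lost.
No further seizures.

6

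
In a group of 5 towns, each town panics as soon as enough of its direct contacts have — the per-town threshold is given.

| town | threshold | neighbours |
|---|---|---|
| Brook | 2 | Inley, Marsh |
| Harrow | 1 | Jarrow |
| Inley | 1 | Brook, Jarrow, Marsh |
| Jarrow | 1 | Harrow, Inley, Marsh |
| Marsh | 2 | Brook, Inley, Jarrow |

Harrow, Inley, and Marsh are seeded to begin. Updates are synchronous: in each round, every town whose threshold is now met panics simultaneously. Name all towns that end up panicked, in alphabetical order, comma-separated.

Brook, Harrow, Inley, Jarrow, Marsh

Round 1 — Harrow, Inley, Marsh panic (initial).
Round 2 — checking thresholds:
  Brook: 2 of 2 neighbours ≥ 2, panics.
  Jarrow: 3 of 3 neighbours ≥ 1, panics.
Round 3 — no new panics; cascade stops.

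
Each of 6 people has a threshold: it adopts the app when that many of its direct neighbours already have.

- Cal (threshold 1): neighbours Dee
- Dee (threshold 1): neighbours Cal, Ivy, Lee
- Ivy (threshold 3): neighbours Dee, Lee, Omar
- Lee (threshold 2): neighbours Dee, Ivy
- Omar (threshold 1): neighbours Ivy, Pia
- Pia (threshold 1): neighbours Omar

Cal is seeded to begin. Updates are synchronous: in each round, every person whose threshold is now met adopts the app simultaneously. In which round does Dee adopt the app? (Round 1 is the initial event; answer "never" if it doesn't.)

Round 1 — Cal adopts the app (initial).
Round 2 — checking thresholds:
  Dee: 1 of 3 neighbours ≥ 1, adopts the app.
Round 3 — no new adoptions; cascade stops.

2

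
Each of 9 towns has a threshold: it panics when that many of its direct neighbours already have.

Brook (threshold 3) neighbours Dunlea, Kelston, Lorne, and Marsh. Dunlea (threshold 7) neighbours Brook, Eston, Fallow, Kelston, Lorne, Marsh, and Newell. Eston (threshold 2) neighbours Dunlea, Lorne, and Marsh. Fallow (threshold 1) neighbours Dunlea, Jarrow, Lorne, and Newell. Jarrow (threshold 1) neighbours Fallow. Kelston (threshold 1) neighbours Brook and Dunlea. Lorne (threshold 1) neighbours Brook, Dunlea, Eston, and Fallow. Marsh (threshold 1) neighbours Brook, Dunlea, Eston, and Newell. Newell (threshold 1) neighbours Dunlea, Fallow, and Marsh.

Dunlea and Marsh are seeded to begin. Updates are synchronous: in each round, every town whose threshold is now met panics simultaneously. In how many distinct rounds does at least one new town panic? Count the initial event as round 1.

3

Round 1 — Dunlea, Marsh panic (initial).
Round 2 — checking thresholds:
  Brook: 2 of 4 neighbours < 3, holds.
  Eston: 2 of 3 neighbours ≥ 2, panics.
  Fallow: 1 of 4 neighbours ≥ 1, panics.
  Kelston: 1 of 2 neighbours ≥ 1, panics.
  Lorne: 1 of 4 neighbours ≥ 1, panics.
  Newell: 2 of 3 neighbours ≥ 1, panics.
Round 3 — checking thresholds:
  Brook: 4 of 4 neighbours ≥ 3, panics.
  Jarrow: 1 of 1 neighbours ≥ 1, panics.
Round 4 — no new panics; cascade stops.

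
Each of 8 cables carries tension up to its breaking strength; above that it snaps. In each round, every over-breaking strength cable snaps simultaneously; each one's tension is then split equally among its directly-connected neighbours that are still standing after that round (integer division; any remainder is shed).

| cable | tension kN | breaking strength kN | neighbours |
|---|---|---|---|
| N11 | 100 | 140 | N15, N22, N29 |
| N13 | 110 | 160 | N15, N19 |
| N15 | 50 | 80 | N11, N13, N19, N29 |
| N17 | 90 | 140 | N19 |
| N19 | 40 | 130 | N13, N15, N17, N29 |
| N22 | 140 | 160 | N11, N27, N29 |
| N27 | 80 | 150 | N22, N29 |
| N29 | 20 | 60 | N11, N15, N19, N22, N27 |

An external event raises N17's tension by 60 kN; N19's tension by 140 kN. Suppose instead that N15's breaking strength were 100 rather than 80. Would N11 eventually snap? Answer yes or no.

With N15's breaking strength at 100:
Round 1 — N17 at 150 > 140; N19 at 180 > 130. N17, N19 snap.
  N17 sheds 150 kN: no online neighbours, lost.
  N19 sheds 180 kN to N13, N15, N29: 60 each.
    N13: 110+60 = 170 > 160
    N15: 50+60 = 110 > 100
    N29: 20+60 = 80 > 60
Round 2 — N13, N15, N29 snap.
  N13 sheds 170 kN: no online neighbours, lost.
  N15 sheds 110 kN to N11: 110 each.
    N11: 100+110 = 210 > 140
  N29 sheds 80 kN to N11, N22, N27: 26 each (2 lost).
    N11: 210+26 = 236 > 140
    N22: 140+26 = 166 > 160
    N27: 80+26 = 106 ≤ 150
Round 3 — N11, N22 snap.
  N11 sheds 236 kN: no online neighbours, lost.
  N22 sheds 166 kN to N27: 166 each.
    N27: 106+166 = 272 > 150
Round 4 — N27 snaps.
  N27 sheds 272 kN: no online neighbours, lost.
No further breaks.

yes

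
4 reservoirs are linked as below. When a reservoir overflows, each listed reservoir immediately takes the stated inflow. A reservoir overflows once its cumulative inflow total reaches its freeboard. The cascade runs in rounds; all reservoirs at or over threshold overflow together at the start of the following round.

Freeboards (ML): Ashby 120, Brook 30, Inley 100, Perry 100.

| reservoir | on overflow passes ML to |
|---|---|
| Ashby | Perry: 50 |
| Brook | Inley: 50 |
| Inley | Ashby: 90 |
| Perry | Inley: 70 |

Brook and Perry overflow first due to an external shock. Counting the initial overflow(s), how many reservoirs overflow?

Round 1 — Brook, Perry overflow (initial).
  Inley: +50+70 → 120 ≥ 100
Round 2 — Inley overflows.
  Ashby: +90 → 90 < 120
No further overflows.

3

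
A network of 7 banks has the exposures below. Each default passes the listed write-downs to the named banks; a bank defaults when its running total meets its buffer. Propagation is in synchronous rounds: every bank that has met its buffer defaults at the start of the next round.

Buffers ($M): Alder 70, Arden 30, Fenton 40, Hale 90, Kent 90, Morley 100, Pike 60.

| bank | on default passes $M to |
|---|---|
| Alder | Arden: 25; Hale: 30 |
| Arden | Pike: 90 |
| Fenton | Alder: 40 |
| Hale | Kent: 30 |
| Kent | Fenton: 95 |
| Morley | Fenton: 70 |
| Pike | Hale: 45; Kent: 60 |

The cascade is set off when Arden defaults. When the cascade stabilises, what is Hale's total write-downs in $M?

Round 1 — Arden defaults (initial).
  Pike: +90 → 90 ≥ 60
Round 2 — Pike defaults.
  Hale: +45 → 45 < 90
  Kent: +60 → 60 < 90
No further defaults.

45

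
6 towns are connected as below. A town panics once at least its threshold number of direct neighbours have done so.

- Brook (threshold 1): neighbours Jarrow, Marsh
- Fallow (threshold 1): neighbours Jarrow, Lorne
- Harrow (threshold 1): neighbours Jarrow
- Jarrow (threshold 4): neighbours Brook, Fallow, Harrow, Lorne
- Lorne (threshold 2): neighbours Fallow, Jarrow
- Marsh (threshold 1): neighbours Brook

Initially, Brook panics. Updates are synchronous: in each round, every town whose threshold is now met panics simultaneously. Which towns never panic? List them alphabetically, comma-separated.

Fallow, Harrow, Jarrow, Lorne

Round 1 — Brook panics (initial).
Round 2 — checking thresholds:
  Jarrow: 1 of 4 neighbours < 4, holds.
  Marsh: 1 of 1 neighbours ≥ 1, panics.
Round 3 — no new panics; cascade stops.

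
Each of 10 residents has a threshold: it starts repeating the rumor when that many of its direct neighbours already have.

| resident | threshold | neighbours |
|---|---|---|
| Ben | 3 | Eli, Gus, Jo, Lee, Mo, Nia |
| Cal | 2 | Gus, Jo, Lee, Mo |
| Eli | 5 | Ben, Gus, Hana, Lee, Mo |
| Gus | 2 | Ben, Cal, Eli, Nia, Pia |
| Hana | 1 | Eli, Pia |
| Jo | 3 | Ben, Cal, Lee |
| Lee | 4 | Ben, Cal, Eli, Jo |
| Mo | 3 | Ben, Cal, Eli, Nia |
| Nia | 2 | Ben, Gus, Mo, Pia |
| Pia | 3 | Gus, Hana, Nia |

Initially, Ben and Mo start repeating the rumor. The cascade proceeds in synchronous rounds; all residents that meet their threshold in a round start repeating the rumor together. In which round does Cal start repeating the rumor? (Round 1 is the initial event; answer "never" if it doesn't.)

Round 1 — Ben, Mo start repeating the rumor (initial).
Round 2 — checking thresholds:
  Cal: 1 of 4 neighbours < 2, below threshold.
  Eli: 2 of 5 neighbours < 5, below threshold.
  Gus: 1 of 5 neighbours < 2, below threshold.
  Jo: 1 of 3 neighbours < 3, below threshold.
  Lee: 1 of 4 neighbours < 4, below threshold.
  Nia: 2 of 4 neighbours ≥ 2, starts repeating the rumor.
Round 3 — checking thresholds:
  Cal: 1 of 4 neighbours < 2, below threshold.
  Eli: 2 of 5 neighbours < 5, below threshold.
  Gus: 2 of 5 neighbours ≥ 2, starts repeating the rumor.
  Jo: 1 of 3 neighbours < 3, below threshold.
  Lee: 1 of 4 neighbours < 4, below threshold.
  Pia: 1 of 3 neighbours < 3, below threshold.
Round 4 — checking thresholds:
  Cal: 2 of 4 neighbours ≥ 2, starts repeating the rumor.
  Eli: 3 of 5 neighbours < 5, below threshold.
  Jo: 1 of 3 neighbours < 3, below threshold.
  Lee: 1 of 4 neighbours < 4, below threshold.
  Pia: 2 of 3 neighbours < 3, below threshold.
Round 5 — no new spreads; cascade stops.

4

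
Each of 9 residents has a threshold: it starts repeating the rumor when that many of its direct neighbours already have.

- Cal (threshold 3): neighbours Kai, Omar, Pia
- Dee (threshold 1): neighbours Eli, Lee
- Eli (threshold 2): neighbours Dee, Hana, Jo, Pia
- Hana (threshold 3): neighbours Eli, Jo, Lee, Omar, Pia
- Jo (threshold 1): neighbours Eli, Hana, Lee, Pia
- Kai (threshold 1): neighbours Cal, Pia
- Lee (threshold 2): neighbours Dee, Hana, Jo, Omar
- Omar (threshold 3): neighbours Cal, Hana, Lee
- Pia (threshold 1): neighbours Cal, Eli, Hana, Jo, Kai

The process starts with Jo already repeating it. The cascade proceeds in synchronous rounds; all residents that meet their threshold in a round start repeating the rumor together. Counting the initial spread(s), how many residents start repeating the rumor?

7

Round 1 — Jo starts repeating the rumor (initial).
Round 2 — checking thresholds:
  Eli: 1 of 4 neighbours < 2, holds.
  Hana: 1 of 5 neighbours < 3, holds.
  Lee: 1 of 4 neighbours < 2, holds.
  Pia: 1 of 5 neighbours ≥ 1, starts repeating the rumor.
Round 3 — checking thresholds:
  Cal: 1 of 3 neighbours < 3, holds.
  Eli: 2 of 4 neighbours ≥ 2, starts repeating the rumor.
  Hana: 2 of 5 neighbours < 3, holds.
  Kai: 1 of 2 neighbours ≥ 1, starts repeating the rumor.
  Lee: 1 of 4 neighbours < 2, holds.
Round 4 — checking thresholds:
  Cal: 2 of 3 neighbours < 3, holds.
  Dee: 1 of 2 neighbours ≥ 1, starts repeating the rumor.
  Hana: 3 of 5 neighbours ≥ 3, starts repeating the rumor.
  Lee: 1 of 4 neighbours < 2, holds.
Round 5 — checking thresholds:
  Cal: 2 of 3 neighbours < 3, holds.
  Lee: 3 of 4 neighbours ≥ 2, starts repeating the rumor.
  Omar: 1 of 3 neighbours < 3, holds.
Round 6 — no new spreads; cascade stops.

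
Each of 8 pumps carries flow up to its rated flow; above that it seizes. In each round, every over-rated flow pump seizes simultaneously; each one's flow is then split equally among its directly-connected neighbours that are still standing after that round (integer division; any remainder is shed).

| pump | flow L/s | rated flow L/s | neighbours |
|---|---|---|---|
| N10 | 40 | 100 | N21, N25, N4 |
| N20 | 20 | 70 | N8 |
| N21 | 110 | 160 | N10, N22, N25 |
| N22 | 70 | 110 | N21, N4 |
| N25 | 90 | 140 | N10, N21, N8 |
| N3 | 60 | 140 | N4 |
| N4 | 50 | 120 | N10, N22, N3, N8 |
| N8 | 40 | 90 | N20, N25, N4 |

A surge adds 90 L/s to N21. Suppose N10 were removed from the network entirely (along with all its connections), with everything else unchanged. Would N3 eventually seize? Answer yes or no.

With N10 removed:
Round 1 — N21 at 200 > 160. N21 seizes.
  N21 sheds 200 L/s to N22, N25: 100 each.
    N22: 70+100 = 170 > 110
    N25: 90+100 = 190 > 140
Round 2 — N22, N25 seize.
  N22 sheds 170 L/s to N4: 170 each.
    N4: 50+170 = 220 > 120
  N25 sheds 190 L/s to N8: 190 each.
    N8: 40+190 = 230 > 90
Round 3 — N4, N8 seize.
  N4 sheds 220 L/s to N3: 220 each.
    N3: 60+220 = 280 > 140
  N8 sheds 230 L/s to N20: 230 each.
    N20: 20+230 = 250 > 70
Round 4 — N20, N3 seize.
  N20 sheds 250 L/s: no online neighbours, lost.
  N3 sheds 280 L/s: no online neighbours, lost.
No further seizures.

yes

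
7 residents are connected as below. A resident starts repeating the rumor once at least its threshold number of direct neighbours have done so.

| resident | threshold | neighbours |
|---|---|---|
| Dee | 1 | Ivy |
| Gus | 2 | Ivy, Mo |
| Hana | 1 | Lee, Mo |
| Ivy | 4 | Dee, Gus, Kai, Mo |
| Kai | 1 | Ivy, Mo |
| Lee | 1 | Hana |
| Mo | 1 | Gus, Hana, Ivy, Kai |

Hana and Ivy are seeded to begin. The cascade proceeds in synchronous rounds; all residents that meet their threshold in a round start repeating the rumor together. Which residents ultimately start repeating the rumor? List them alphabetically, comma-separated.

Round 1 — Hana, Ivy start repeating the rumor (initial).
Round 2 — checking thresholds:
  Dee: 1 of 1 neighbours ≥ 1, starts repeating the rumor.
  Gus: 1 of 2 neighbours < 2, holds.
  Kai: 1 of 2 neighbours ≥ 1, starts repeating the rumor.
  Lee: 1 of 1 neighbours ≥ 1, starts repeating the rumor.
  Mo: 2 of 4 neighbours ≥ 1, starts repeating the rumor.
Round 3 — checking thresholds:
  Gus: 2 of 2 neighbours ≥ 2, starts repeating the rumor.
Round 4 — no new spreads; cascade stops.

Dee, Gus, Hana, Ivy, Kai, Lee, Mo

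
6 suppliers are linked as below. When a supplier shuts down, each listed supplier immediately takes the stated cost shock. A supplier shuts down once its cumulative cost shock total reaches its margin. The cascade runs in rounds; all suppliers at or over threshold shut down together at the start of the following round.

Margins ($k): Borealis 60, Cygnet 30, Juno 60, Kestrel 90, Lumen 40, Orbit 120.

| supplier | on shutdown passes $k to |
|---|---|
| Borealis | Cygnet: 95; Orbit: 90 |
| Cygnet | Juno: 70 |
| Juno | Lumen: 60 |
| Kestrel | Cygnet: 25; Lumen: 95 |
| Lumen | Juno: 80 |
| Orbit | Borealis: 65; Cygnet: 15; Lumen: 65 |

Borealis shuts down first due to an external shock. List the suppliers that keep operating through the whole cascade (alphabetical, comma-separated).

Round 1 — Borealis shuts down (initial).
  Cygnet: +95 → 95 ≥ 30
  Orbit: +90 → 90 < 120
Round 2 — Cygnet shuts down.
  Juno: +70 → 70 ≥ 60
Round 3 — Juno shuts down.
  Lumen: +60 → 60 ≥ 40
Round 4 — Lumen shuts down.
No further shutdowns.

Kestrel, Orbit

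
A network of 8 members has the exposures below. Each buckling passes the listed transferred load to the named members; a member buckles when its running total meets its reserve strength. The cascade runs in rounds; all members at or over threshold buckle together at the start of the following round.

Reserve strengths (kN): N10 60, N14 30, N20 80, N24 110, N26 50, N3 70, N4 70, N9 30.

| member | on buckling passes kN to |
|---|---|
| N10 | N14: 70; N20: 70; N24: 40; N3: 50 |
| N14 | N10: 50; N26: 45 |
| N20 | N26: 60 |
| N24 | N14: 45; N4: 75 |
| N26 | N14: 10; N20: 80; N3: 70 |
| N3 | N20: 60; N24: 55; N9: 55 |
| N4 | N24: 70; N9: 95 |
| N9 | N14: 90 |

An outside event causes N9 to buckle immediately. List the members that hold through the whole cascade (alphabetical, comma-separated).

N10, N20, N24, N26, N3, N4

Round 1 — N9 buckles (initial).
  N14: +90 → 90 ≥ 30
Round 2 — N14 buckles.
  N10: +50 → 50 < 60
  N26: +45 → 45 < 50
No further bucklings.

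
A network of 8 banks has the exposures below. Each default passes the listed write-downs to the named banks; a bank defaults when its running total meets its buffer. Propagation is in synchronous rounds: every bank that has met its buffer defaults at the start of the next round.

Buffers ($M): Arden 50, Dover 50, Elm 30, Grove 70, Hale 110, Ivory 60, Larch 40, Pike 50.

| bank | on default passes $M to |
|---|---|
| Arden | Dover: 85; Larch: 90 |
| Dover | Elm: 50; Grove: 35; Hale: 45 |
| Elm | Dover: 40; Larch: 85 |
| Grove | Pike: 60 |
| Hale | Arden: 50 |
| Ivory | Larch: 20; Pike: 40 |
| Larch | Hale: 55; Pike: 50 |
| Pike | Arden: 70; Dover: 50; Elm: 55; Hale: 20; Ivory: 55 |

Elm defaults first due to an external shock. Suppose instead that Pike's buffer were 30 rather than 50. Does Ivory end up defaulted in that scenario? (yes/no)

no

With Pike's buffer at 30:
Round 1 — Elm defaults (initial).
  Dover: +40 → 40 < 50
  Larch: +85 → 85 ≥ 40
Round 2 — Larch defaults.
  Hale: +55 → 55 < 110
  Pike: +50 → 50 ≥ 30
Round 3 — Pike defaults.
  Arden: +70 → 70 ≥ 50
  Dover: +50 → 90 ≥ 50
  Hale: +20 → 75 < 110
  Ivory: +55 → 55 < 60
Round 4 — Arden, Dover default.
  Grove: +35 → 35 < 70
  Hale: +45 → 120 ≥ 110
Round 5 — Hale defaults.
No further defaults.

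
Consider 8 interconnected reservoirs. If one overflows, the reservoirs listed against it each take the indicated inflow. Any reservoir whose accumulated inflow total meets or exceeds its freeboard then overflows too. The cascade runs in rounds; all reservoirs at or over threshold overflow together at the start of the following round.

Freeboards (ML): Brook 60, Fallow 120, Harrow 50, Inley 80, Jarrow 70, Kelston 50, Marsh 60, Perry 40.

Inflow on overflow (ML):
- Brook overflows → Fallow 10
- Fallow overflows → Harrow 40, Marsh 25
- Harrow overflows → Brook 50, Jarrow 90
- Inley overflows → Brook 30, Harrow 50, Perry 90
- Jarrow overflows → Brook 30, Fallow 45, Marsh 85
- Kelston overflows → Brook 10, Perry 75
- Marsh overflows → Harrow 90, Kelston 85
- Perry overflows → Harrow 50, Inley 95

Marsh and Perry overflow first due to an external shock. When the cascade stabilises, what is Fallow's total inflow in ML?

55

Round 1 — Marsh, Perry overflow (initial).
  Harrow: +90+50 → 140 ≥ 50
  Inley: +95 → 95 ≥ 80
  Kelston: +85 → 85 ≥ 50
Round 2 — Harrow, Inley, Kelston overflow.
  Brook: +50+30+10 → 90 ≥ 60
  Jarrow: +90 → 90 ≥ 70
Round 3 — Brook, Jarrow overflow.
  Fallow: +10+45 → 55 < 120
No further overflows.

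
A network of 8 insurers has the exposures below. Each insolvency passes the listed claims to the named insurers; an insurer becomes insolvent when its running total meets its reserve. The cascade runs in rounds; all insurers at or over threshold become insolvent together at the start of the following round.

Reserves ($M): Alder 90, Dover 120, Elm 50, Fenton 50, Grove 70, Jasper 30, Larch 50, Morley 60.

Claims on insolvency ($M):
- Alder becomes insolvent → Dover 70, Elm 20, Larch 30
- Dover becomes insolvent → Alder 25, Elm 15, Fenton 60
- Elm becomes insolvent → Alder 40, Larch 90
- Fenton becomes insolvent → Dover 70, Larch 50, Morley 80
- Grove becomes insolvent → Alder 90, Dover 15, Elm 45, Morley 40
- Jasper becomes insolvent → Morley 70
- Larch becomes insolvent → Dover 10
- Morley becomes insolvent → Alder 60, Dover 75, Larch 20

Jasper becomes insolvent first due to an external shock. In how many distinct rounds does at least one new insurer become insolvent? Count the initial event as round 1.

2

Round 1 — Jasper becomes insolvent (initial).
  Morley: +70 → 70 ≥ 60
Round 2 — Morley becomes insolvent.
  Alder: +60 → 60 < 90
  Dover: +75 → 75 < 120
  Larch: +20 → 20 < 50
No further insolvencies.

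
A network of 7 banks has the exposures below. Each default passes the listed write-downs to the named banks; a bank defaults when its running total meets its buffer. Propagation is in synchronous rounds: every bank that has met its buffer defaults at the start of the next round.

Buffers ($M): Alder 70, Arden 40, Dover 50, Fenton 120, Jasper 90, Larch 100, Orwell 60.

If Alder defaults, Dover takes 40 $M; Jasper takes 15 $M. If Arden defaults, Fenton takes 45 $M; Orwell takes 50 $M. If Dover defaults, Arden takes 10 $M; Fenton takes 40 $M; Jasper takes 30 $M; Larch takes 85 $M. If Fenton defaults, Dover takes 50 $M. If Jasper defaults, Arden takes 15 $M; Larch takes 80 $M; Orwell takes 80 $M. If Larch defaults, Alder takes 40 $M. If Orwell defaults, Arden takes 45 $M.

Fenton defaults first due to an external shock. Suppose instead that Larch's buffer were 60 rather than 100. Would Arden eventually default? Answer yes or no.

no

With Larch's buffer at 60:
Round 1 — Fenton defaults (initial).
  Dover: +50 → 50 ≥ 50
Round 2 — Dover defaults.
  Arden: +10 → 10 < 40
  Jasper: +30 → 30 < 90
  Larch: +85 → 85 ≥ 60
Round 3 — Larch defaults.
  Alder: +40 → 40 < 70
No further defaults.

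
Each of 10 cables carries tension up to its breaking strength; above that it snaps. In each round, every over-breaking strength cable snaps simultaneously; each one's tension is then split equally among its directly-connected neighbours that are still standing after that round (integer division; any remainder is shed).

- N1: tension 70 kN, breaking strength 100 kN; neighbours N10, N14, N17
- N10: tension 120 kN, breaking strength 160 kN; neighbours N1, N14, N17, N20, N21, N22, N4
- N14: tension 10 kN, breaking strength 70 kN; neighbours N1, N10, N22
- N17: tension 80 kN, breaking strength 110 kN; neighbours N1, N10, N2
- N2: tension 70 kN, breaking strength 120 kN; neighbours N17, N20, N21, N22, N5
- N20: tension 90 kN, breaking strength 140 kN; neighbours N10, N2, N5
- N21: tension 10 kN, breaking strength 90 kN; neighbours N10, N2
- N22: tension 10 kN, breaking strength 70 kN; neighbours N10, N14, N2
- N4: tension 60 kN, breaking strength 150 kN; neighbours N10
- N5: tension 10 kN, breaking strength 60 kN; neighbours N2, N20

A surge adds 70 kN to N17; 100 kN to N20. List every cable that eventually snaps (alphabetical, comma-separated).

Round 1 — N17 at 150 > 110; N20 at 190 > 140. N17, N20 snap.
  N17 sheds 150 kN to N1, N10, N2: 50 each.
    N1: 70+50 = 120 > 100
    N10: 120+50 = 170 > 160
    N2: 70+50 = 120 ≤ 120
  N20 sheds 190 kN to N10, N2, N5: 63 each (1 lost).
    N10: 170+63 = 233 > 160
    N2: 120+63 = 183 > 120
    N5: 10+63 = 73 > 60
Round 2 — N1, N10, N2, N5 snap.
  N1 sheds 120 kN to N14: 120 each.
    N14: 10+120 = 130 > 70
  N10 sheds 233 kN to N14, N21, N22, N4: 58 each (1 lost).
    N14: 130+58 = 188 > 70
    N21: 10+58 = 68 ≤ 90
    N22: 10+58 = 68 ≤ 70
    N4: 60+58 = 118 ≤ 150
  N2 sheds 183 kN to N21, N22: 91 each (1 lost).
    N21: 68+91 = 159 > 90
    N22: 68+91 = 159 > 70
  N5 sheds 73 kN: no online neighbours, lost.
Round 3 — N14, N21, N22 snap.
  N14 sheds 188 kN: no online neighbours, lost.
  N21 sheds 159 kN: no online neighbours, lost.
  N22 sheds 159 kN: no online neighbours, lost.
No further breaks.

N1, N10, N14, N17, N2, N20, N21, N22, N5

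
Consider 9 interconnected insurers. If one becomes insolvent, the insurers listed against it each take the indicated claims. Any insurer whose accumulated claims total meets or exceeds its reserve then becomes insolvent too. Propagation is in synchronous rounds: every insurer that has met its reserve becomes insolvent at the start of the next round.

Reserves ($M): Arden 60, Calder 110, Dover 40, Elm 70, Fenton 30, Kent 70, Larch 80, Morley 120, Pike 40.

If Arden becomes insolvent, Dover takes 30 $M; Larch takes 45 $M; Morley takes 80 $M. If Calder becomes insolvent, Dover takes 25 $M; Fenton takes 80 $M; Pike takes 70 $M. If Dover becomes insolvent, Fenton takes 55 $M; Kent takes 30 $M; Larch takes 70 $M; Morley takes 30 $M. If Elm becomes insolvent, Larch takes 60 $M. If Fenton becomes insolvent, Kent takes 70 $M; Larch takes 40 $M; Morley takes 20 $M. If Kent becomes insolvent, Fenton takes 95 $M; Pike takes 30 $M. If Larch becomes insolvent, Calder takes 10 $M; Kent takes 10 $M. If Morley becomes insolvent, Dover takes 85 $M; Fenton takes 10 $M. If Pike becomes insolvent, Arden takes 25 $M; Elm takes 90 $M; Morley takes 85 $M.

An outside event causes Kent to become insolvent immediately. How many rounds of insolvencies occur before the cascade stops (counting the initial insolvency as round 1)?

2

Round 1 — Kent becomes insolvent (initial).
  Fenton: +95 → 95 ≥ 30
  Pike: +30 → 30 < 40
Round 2 — Fenton becomes insolvent.
  Larch: +40 → 40 < 80
  Morley: +20 → 20 < 120
No further insolvencies.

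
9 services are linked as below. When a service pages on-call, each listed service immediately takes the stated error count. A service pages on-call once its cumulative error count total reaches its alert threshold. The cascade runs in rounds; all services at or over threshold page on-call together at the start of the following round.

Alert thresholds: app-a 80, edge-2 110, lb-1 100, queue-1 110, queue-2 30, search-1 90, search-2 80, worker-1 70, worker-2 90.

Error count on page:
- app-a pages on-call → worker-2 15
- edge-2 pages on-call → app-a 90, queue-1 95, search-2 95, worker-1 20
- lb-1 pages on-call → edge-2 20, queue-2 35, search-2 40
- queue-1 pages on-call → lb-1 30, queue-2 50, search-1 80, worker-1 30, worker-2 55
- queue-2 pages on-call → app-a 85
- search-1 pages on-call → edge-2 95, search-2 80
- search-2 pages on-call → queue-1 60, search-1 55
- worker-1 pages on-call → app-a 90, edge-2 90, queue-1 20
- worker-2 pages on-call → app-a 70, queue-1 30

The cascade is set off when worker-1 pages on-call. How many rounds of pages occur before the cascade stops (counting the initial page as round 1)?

Round 1 — worker-1 pages on-call (initial).
  app-a: +90 → 90 ≥ 80
  edge-2: +90 → 90 < 110
  queue-1: +20 → 20 < 110
Round 2 — app-a pages on-call.
  worker-2: +15 → 15 < 90
No further pages.

2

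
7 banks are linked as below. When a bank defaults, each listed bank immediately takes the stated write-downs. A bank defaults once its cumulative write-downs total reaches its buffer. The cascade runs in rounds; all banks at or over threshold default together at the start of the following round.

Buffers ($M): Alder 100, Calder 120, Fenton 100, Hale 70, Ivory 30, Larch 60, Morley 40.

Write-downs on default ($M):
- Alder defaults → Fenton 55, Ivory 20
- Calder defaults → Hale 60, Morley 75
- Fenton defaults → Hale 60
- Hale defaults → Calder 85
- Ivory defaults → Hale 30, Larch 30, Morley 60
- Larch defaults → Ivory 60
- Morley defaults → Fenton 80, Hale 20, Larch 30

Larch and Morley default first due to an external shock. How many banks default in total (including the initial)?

Round 1 — Larch, Morley default (initial).
  Fenton: +80 → 80 < 100
  Hale: +20 → 20 < 70
  Ivory: +60 → 60 ≥ 30
Round 2 — Ivory defaults.
  Hale: +30 → 50 < 70
No further defaults.

3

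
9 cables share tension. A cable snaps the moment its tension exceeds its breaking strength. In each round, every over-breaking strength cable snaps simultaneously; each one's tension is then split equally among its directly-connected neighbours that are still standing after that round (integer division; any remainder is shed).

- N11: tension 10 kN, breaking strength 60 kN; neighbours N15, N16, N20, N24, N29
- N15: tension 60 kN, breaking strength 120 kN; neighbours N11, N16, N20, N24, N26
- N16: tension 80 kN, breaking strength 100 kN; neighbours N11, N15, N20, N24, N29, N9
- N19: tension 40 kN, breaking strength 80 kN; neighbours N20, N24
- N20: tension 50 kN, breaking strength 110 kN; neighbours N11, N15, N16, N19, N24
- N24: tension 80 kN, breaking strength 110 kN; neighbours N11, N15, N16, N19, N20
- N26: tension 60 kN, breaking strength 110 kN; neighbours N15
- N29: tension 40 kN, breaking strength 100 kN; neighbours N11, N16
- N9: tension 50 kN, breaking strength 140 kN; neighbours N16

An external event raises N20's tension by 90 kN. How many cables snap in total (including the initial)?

Round 1 — N20 at 140 > 110. N20 snaps.
  N20 sheds 140 kN to N11, N15, N16, N19, N24: 28 each.
    N11: 10+28 = 38 ≤ 60
    N15: 60+28 = 88 ≤ 120
    N16: 80+28 = 108 > 100
    N19: 40+28 = 68 ≤ 80
    N24: 80+28 = 108 ≤ 110
Round 2 — N16 snaps.
  N16 sheds 108 kN to N11, N15, N24, N29, N9: 21 each (3 lost).
    N11: 38+21 = 59 ≤ 60
    N15: 88+21 = 109 ≤ 120
    N24: 108+21 = 129 > 110
    N29: 40+21 = 61 ≤ 100
    N9: 50+21 = 71 ≤ 140
Round 3 — N24 snaps.
  N24 sheds 129 kN to N11, N15, N19: 43 each.
    N11: 59+43 = 102 > 60
    N15: 109+43 = 152 > 120
    N19: 68+43 = 111 > 80
Round 4 — N11, N15, N19 snap.
  N11 sheds 102 kN to N29: 102 each.
    N29: 61+102 = 163 > 100
  N15 sheds 152 kN to N26: 152 each.
    N26: 60+152 = 212 > 110
  N19 sheds 111 kN: no online neighbours, lost.
Round 5 — N26, N29 snap.
  N26 sheds 212 kN: no online neighbours, lost.
  N29 sheds 163 kN: no online neighbours, lost.
No further breaks.

8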